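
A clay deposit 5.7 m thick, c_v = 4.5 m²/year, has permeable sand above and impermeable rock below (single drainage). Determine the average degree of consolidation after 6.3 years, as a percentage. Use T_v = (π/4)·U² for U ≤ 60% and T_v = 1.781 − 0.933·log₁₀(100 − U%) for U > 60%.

Drainage path length: H_d = H = 5.7 m (single drainage).
T_v = c_v·t/H_d² = 4.5×6.3/5.7² = 0.87258.
T_v = 0.87258 corresponds to the U > 60% branch:
U = 1 − 10^((1.781 − T_v)/0.933)/100 = 0.9059

U ≈ 90.6 %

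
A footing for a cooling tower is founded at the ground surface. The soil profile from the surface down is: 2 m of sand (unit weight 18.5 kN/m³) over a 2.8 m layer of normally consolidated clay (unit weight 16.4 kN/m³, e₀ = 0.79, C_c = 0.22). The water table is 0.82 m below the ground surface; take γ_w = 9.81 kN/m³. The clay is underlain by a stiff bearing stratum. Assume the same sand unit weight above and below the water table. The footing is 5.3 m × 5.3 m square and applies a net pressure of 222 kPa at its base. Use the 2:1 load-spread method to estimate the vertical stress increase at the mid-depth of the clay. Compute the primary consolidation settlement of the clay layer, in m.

S_c ≈ 0.182 m

Mid-depth of clay below the ground surface: z = 2 + 2.8/2 = 3.4 m.
Total vertical stress at mid-clay: σ_v = 18.5×2 + 16.4×1.4 = 59.96 kPa.
Pore pressure: u = 9.81×(3.4 − 0.82) = 25.31 kPa.
Initial effective stress: σ'_0 = σ_v − u = 59.96 − 25.31 = 34.65 kPa.
Stress increase at mid-clay by the 2:1 spreading method:
Δσ = qBL/((B+z)(L+z)) = 222×5.3×5.3/((5.3+3.4)(5.3+3.4)) = 82.388 kPa
Final effective stress: σ'_f = σ'_0 + Δσ = 34.65 + 82.388 = 117.04 kPa.
Normally consolidated clay, so the full stress increment lies on the virgin compression line:
S_c = C_c·H/(1+e₀)·log₁₀(σ'_f/σ'_0) = 0.22×2.8/(1+0.79)×log₁₀(117.04/34.65)
    = 0.34413 × 0.52863 = 0.1819 m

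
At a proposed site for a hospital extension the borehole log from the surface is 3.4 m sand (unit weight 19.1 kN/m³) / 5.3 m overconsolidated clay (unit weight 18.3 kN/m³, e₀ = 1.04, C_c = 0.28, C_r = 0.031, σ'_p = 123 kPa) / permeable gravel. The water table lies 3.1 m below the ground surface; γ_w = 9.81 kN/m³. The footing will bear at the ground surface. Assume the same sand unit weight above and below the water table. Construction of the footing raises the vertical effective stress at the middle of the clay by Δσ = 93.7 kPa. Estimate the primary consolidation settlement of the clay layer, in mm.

S_c ≈ 130 mm

Mid-depth of clay below the ground surface: z = 3.4 + 5.3/2 = 6.05 m.
Total vertical stress at mid-clay: σ_v = 19.1×3.4 + 18.3×2.65 = 113.44 kPa.
Pore pressure: u = 9.81×(6.05 − 3.1) = 28.94 kPa.
Initial effective stress: σ'_0 = σ_v − u = 113.44 − 28.94 = 84.5 kPa.
Final effective stress: σ'_f = 84.5 + 93.7 = 178.2 kPa.
σ'_f = 178.2 > σ'_p = 123 kPa, so the stress path crosses the preconsolidation pressure — recompression up to σ'_p, then virgin compression beyond:
S_c = H/(1+e₀)·[C_r·log₁₀(σ'_p/σ'_0) + C_c·log₁₀(σ'_f/σ'_p)]
    = 5.3/2.04 × [0.031×log₁₀(123/84.5) + 0.28×log₁₀(178.2/123)]
    = 2.598 × [0.0050545 + 0.045081] = 0.1303 m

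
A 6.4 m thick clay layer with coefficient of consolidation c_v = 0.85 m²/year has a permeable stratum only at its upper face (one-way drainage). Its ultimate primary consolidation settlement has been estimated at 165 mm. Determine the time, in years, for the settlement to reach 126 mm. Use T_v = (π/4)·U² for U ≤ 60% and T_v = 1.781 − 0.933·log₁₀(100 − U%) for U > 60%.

t ≈ 24.1 years

Drainage path length: H_d = H = 6.4 m (single drainage).
U = S(t)/S_ult = 126/165 = 0.7636.
U > 60%: T_v = 1.781 − 0.933·log₁₀(100 − 76.364) = 0.49945.
t = T_v·H_d²/c_v = 0.49945×6.4²/0.85 = 24.07 years.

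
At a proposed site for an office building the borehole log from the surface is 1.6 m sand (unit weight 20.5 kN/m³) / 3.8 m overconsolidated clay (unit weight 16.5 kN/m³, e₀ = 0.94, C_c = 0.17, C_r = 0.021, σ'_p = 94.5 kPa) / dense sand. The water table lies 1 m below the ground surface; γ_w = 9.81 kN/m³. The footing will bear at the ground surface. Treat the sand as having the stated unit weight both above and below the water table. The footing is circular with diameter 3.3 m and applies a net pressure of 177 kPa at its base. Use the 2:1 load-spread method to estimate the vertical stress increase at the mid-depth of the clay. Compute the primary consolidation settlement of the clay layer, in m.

Mid-depth of clay below the ground surface: z = 1.6 + 3.8/2 = 3.5 m.
Total vertical stress at mid-clay: σ_v = 20.5×1.6 + 16.5×1.9 = 64.15 kPa.
Pore pressure: u = 9.81×(3.5 − 1) = 24.525 kPa.
Initial effective stress: σ'_0 = σ_v − u = 64.15 − 24.525 = 39.625 kPa.
Stress increase at mid-clay by the 2:1 spreading method:
Δσ ≈ qD²/(D+z)² = 177×3.3²/(3.3+3.5)² = 41.685 kPa
Final effective stress: σ'_f = 39.625 + 41.685 = 81.31 kPa.
σ'_f = 81.31 ≤ σ'_p = 94.5 kPa, so the clay remains overconsolidated and only the recompression index applies:
S_c = C_r·H/(1+e₀)·log₁₀(σ'_f/σ'_0) = 0.021×3.8/1.94×log₁₀(81.31/39.625)
    = 0.041135 × 0.31217 = 0.01284 m

S_c ≈ 0.0128 m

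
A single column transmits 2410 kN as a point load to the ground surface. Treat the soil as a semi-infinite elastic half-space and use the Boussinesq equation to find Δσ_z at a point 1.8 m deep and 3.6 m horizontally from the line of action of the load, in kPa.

Boussinesq vertical stress below a point load on an elastic half-space:
Δσ_z = 3P/(2πz²) · [1 + (r/z)²]^(−5/2)
r/z = 3.6/1.8 = 2; [1+(r/z)²]^(−5/2) = 0.017889.
Δσ_z = 3×2410/(2π×1.8²) × 0.017889 = 355.15 × 0.017889 = 6.353 kPa

Δσ_z ≈ 6.35 kPa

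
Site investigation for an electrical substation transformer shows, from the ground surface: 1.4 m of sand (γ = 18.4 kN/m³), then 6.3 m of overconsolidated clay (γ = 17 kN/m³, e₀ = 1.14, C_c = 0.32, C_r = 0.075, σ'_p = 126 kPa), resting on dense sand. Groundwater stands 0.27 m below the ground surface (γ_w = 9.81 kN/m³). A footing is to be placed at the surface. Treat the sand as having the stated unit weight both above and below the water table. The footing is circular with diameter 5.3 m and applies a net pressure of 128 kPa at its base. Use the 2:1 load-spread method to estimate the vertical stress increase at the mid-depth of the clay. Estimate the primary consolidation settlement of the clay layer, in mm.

Mid-depth of clay below the ground surface: z = 1.4 + 6.3/2 = 4.55 m.
Total vertical stress at mid-clay: σ_v = 18.4×1.4 + 17×3.15 = 79.31 kPa.
Pore pressure: u = 9.81×(4.55 − 0.27) = 41.987 kPa.
Initial effective stress: σ'_0 = σ_v − u = 79.31 − 41.987 = 37.323 kPa.
Stress increase at mid-clay by the 2:1 spreading method:
Δσ ≈ qD²/(D+z)² = 128×5.3²/(5.3+4.55)² = 37.059 kPa
Final effective stress: σ'_f = 37.323 + 37.059 = 74.382 kPa.
σ'_f = 74.382 ≤ σ'_p = 126 kPa, so the clay remains overconsolidated and only the recompression index applies:
S_c = C_r·H/(1+e₀)·log₁₀(σ'_f/σ'_0) = 0.075×6.3/2.14×log₁₀(74.382/37.323)
    = 0.22079 × 0.29949 = 0.06613 m

S_c ≈ 66.1 mm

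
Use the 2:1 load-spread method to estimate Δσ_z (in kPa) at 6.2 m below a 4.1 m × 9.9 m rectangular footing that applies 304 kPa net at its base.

Δσ_z ≈ 74.4 kPa

By the 2:1 method the load spreads at 1 horizontal : 2 vertical, so at depth z the loaded area has grown by z in each plan dimension:
Δσ = qBL/((B+z)(L+z)) = 304×4.1×9.9/((4.1+6.2)(9.9+6.2)) = 74.41 kPa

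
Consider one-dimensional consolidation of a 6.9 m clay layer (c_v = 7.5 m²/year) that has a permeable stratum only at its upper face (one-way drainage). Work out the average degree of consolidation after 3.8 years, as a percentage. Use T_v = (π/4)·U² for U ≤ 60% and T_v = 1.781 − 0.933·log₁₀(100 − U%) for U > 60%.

U ≈ 81.5 %

Drainage path length: H_d = H = 6.9 m (single drainage).
T_v = c_v·t/H_d² = 7.5×3.8/6.9² = 0.59861.
T_v = 0.59861 corresponds to the U > 60% branch:
U = 1 − 10^((1.781 − T_v)/0.933)/100 = 0.8149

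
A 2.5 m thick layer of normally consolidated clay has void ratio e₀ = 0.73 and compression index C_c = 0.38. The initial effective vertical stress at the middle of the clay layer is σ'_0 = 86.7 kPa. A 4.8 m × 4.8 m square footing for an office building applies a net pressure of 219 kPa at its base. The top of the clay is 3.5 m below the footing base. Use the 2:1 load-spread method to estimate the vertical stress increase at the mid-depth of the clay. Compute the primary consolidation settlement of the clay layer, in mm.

Mid-depth of clay below the footing base: z = 3.5 + 2.5/2 = 4.75 m.
Stress increase at mid-clay by the 2:1 spreading method:
Δσ = qBL/((B+z)(L+z)) = 219×4.8×4.8/((4.8+4.75)(4.8+4.75)) = 55.325 kPa
Final effective stress: σ'_f = σ'_0 + Δσ = 86.7 + 55.325 = 142.03 kPa.
Normally consolidated clay, so the full stress increment lies on the virgin compression line:
S_c = C_c·H/(1+e₀)·log₁₀(σ'_f/σ'_0) = 0.38×2.5/(1+0.73)×log₁₀(142.03/86.7)
    = 0.54913 × 0.21436 = 0.1177 m

S_c ≈ 118 mm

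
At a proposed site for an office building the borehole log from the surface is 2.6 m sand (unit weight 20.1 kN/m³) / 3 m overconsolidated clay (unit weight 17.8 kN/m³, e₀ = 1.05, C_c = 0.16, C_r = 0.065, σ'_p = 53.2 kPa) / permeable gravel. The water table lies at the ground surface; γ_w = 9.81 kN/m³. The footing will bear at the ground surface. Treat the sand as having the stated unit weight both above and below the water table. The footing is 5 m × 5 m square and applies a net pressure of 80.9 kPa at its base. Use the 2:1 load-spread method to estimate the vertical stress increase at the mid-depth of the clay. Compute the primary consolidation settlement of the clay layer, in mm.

S_c ≈ 30.6 mm

Mid-depth of clay below the ground surface: z = 2.6 + 3/2 = 4.1 m.
Total vertical stress at mid-clay: σ_v = 20.1×2.6 + 17.8×1.5 = 78.96 kPa.
Pore pressure: u = 9.81×(4.1 − 0) = 40.221 kPa.
Initial effective stress: σ'_0 = σ_v − u = 78.96 − 40.221 = 38.739 kPa.
Stress increase at mid-clay by the 2:1 spreading method:
Δσ = qBL/((B+z)(L+z)) = 80.9×5×5/((5+4.1)(5+4.1)) = 24.423 kPa
Final effective stress: σ'_f = 38.739 + 24.423 = 63.162 kPa.
σ'_f = 63.162 > σ'_p = 53.2 kPa, so the stress path crosses the preconsolidation pressure — recompression up to σ'_p, then virgin compression beyond:
S_c = H/(1+e₀)·[C_r·log₁₀(σ'_p/σ'_0) + C_c·log₁₀(σ'_f/σ'_p)]
    = 3/2.05 × [0.065×log₁₀(53.2/38.739) + 0.16×log₁₀(63.162/53.2)]
    = 1.4634 × [0.0089546 + 0.011927] = 0.03056 m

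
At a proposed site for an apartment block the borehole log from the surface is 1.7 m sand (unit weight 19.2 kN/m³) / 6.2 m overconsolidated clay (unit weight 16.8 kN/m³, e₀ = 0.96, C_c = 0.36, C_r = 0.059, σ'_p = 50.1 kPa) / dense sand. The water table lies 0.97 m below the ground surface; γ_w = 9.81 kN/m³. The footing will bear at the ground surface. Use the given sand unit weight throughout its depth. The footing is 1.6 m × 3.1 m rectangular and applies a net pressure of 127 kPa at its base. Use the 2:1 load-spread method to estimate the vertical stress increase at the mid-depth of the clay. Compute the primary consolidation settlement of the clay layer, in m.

Mid-depth of clay below the ground surface: z = 1.7 + 6.2/2 = 4.8 m.
Total vertical stress at mid-clay: σ_v = 19.2×1.7 + 16.8×3.1 = 84.72 kPa.
Pore pressure: u = 9.81×(4.8 − 0.97) = 37.572 kPa.
Initial effective stress: σ'_0 = σ_v − u = 84.72 − 37.572 = 47.148 kPa.
Stress increase at mid-clay by the 2:1 spreading method:
Δσ = qBL/((B+z)(L+z)) = 127×1.6×3.1/((1.6+4.8)(3.1+4.8)) = 12.459 kPa
Final effective stress: σ'_f = 47.148 + 12.459 = 59.607 kPa.
σ'_f = 59.607 > σ'_p = 50.1 kPa, so the stress path crosses the preconsolidation pressure — recompression up to σ'_p, then virgin compression beyond:
S_c = H/(1+e₀)·[C_r·log₁₀(σ'_p/σ'_0) + C_c·log₁₀(σ'_f/σ'_p)]
    = 6.2/1.96 × [0.059×log₁₀(50.1/47.148) + 0.36×log₁₀(59.607/50.1)]
    = 3.1633 × [0.0015561 + 0.027165] = 0.09085 m

S_c ≈ 0.0909 m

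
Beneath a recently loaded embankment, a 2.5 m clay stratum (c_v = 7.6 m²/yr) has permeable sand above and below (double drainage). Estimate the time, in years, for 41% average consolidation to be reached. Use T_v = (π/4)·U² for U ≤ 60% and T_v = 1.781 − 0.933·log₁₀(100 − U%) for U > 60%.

t ≈ 0.0271 years

Drainage path length: H_d = H/2 = 1.25 m (double drainage).
U ≤ 60%: T_v = (π/4)·U² = (π/4)×0.41² = 0.13203.
t = T_v·H_d²/c_v = 0.13203×1.25²/7.6 = 0.02714 years.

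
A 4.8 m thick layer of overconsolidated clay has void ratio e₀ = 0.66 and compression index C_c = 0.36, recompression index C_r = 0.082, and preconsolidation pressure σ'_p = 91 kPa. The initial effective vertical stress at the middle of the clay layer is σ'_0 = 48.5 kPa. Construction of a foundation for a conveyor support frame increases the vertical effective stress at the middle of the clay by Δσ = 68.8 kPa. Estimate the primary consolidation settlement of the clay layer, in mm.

Final effective stress: σ'_f = 48.5 + 68.8 = 117.3 kPa.
σ'_f = 117.3 > σ'_p = 91 kPa, so the stress path crosses the preconsolidation pressure — recompression up to σ'_p, then virgin compression beyond:
S_c = H/(1+e₀)·[C_r·log₁₀(σ'_p/σ'_0) + C_c·log₁₀(σ'_f/σ'_p)]
    = 4.8/1.66 × [0.082×log₁₀(91/48.5) + 0.36×log₁₀(117.3/91)]
    = 2.8916 × [0.022411 + 0.039692] = 0.1796 m

S_c ≈ 180 mm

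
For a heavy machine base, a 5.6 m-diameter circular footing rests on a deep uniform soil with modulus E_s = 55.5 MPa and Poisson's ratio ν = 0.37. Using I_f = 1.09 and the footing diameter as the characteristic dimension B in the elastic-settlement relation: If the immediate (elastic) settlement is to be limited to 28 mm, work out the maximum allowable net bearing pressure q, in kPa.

q ≈ 295 kPa

E_s = 55.5 MPa = 55500 kPa.
S_e = q·B·(1−ν²)/E_s · I_f  ⇒  q = S_e·E_s / (B·(1−ν²)·I_f).
q = 0.028 × 55500 / (5.6 × 0.8631 × 1.09) = 295 kPa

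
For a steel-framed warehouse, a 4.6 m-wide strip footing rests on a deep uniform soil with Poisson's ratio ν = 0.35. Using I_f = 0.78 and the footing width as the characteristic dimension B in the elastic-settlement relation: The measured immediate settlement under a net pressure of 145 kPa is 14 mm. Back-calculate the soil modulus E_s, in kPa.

E_s ≈ 32600 kPa

S_e = q·B·(1−ν²)/E_s · I_f  ⇒  E_s = q·B·(1−ν²)·I_f / S_e.
E_s = 145 × 4.6 × 0.8775 × 0.78 / 0.014 = 32610 kPa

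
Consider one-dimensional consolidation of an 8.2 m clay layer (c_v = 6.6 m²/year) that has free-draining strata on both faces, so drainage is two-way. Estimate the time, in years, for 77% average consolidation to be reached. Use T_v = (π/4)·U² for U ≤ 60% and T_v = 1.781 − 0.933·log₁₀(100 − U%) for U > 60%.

Drainage path length: H_d = H/2 = 4.1 m (double drainage).
U > 60%: T_v = 1.781 − 0.933·log₁₀(100 − 77) = 0.51051.
t = T_v·H_d²/c_v = 0.51051×4.1²/6.6 = 1.3 years.

t ≈ 1.3 years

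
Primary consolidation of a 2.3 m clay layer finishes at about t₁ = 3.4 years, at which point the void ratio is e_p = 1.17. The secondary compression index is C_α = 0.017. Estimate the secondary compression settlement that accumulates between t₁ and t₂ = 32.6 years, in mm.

S_s ≈ 17.7 mm

Secondary compression: S_s = C_α·H/(1+e_p)·log₁₀(t₂/t₁)
S_s = 0.017×2.3/(1+1.17)×log₁₀(32.6/3.4)
    = 0.01802 × 0.9817 = 0.01769 m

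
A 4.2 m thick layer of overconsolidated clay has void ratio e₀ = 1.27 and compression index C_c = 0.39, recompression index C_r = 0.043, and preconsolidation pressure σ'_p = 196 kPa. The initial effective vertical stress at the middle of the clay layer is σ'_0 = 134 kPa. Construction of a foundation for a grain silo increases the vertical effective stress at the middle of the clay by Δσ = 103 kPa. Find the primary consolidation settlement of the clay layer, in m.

S_c ≈ 0.0727 m

Final effective stress: σ'_f = 134 + 103 = 237 kPa.
σ'_f = 237 > σ'_p = 196 kPa, so the stress path crosses the preconsolidation pressure — recompression up to σ'_p, then virgin compression beyond:
S_c = H/(1+e₀)·[C_r·log₁₀(σ'_p/σ'_0) + C_c·log₁₀(σ'_f/σ'_p)]
    = 4.2/2.27 × [0.043×log₁₀(196/134) + 0.39×log₁₀(237/196)]
    = 1.8502 × [0.0071015 + 0.032172] = 0.07266 m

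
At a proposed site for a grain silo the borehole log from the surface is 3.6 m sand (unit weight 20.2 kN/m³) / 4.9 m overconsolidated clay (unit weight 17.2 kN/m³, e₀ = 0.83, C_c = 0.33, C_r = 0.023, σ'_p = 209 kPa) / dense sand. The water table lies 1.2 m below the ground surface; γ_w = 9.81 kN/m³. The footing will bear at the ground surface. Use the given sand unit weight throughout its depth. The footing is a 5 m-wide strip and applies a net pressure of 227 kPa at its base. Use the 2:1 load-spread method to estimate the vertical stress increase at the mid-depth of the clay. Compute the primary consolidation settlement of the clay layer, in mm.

S_c ≈ 24.8 mm

Mid-depth of clay below the ground surface: z = 3.6 + 4.9/2 = 6.05 m.
Total vertical stress at mid-clay: σ_v = 20.2×3.6 + 17.2×2.45 = 114.86 kPa.
Pore pressure: u = 9.81×(6.05 − 1.2) = 47.578 kPa.
Initial effective stress: σ'_0 = σ_v − u = 114.86 − 47.578 = 67.282 kPa.
Stress increase at mid-clay by the 2:1 spreading method:
Δσ = qB/(B+z) = 227×5/(5+6.05) = 102.71 kPa
Final effective stress: σ'_f = 67.282 + 102.71 = 169.99 kPa.
σ'_f = 169.99 ≤ σ'_p = 209 kPa, so the clay remains overconsolidated and only the recompression index applies:
S_c = C_r·H/(1+e₀)·log₁₀(σ'_f/σ'_0) = 0.023×4.9/1.83×log₁₀(169.99/67.282)
    = 0.061585 × 0.40252 = 0.02479 m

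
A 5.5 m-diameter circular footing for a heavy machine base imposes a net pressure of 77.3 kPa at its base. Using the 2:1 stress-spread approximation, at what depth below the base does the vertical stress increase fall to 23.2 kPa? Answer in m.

z ≈ 4.54 m

2:1 spreading — at depth z the loaded area has grown by z in each plan dimension:
qD²/(D+z)² = Δσ_z ⇒ z = D(√(q/Δσ_z) − 1) = 5.5×(√(77.3/23.2) − 1) = 4.539 m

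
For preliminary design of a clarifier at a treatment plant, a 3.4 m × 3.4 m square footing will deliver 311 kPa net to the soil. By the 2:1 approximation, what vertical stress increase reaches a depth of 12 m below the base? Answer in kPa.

By the 2:1 method the load spreads at 1 horizontal : 2 vertical, so at depth z the loaded area has grown by z in each plan dimension:
Δσ = qBL/((B+z)(L+z)) = 311×3.4×3.4/((3.4+12)(3.4+12)) = 15.159 kPa

Δσ_z ≈ 15.2 kPa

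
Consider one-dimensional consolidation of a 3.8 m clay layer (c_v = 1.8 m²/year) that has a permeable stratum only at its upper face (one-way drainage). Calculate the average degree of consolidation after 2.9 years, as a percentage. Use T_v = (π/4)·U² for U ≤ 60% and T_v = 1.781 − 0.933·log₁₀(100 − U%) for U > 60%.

Drainage path length: H_d = H = 3.8 m (single drainage).
T_v = c_v·t/H_d² = 1.8×2.9/3.8² = 0.3615.
T_v = 0.3615 corresponds to the U > 60% branch:
U = 1 − 10^((1.781 − T_v)/0.933)/100 = 0.6678

U ≈ 66.8 %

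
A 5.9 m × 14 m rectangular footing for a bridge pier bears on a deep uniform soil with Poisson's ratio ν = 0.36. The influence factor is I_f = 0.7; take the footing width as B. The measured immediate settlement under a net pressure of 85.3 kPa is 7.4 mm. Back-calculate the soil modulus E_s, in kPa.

E_s ≈ 41400 kPa

S_e = q·B·(1−ν²)/E_s · I_f  ⇒  E_s = q·B·(1−ν²)·I_f / S_e.
E_s = 85.3 × 5.9 × 0.8704 × 0.7 / 0.0074 = 41440 kPa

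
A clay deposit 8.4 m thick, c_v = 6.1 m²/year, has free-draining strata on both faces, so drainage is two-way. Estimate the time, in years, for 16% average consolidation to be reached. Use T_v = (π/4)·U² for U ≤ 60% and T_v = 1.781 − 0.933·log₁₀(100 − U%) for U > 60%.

Drainage path length: H_d = H/2 = 4.2 m (double drainage).
U ≤ 60%: T_v = (π/4)·U² = (π/4)×0.16² = 0.020106.
t = T_v·H_d²/c_v = 0.020106×4.2²/6.1 = 0.05814 years.

t ≈ 0.0581 years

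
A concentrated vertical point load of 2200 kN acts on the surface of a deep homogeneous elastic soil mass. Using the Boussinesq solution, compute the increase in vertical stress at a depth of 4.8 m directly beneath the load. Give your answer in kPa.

Boussinesq vertical stress below a point load on an elastic half-space:
Δσ_z = 3P/(2πz²) · [1 + (r/z)²]^(−5/2)
r/z = 0/4.8 = 0; [1+(r/z)²]^(−5/2) = 1.
Δσ_z = 3×2200/(2π×4.8²) × 1 = 45.591 × 1 = 45.59 kPa

Δσ_z ≈ 45.6 kPa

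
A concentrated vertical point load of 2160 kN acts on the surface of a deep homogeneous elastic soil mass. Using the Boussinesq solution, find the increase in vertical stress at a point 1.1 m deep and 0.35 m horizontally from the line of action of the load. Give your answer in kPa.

Δσ_z ≈ 670 kPa

Boussinesq vertical stress below a point load on an elastic half-space:
Δσ_z = 3P/(2πz²) · [1 + (r/z)²]^(−5/2)
r/z = 0.35/1.1 = 0.31818; [1+(r/z)²]^(−5/2) = 0.78577.
Δσ_z = 3×2160/(2π×1.1²) × 0.78577 = 852.33 × 0.78577 = 669.7 kPa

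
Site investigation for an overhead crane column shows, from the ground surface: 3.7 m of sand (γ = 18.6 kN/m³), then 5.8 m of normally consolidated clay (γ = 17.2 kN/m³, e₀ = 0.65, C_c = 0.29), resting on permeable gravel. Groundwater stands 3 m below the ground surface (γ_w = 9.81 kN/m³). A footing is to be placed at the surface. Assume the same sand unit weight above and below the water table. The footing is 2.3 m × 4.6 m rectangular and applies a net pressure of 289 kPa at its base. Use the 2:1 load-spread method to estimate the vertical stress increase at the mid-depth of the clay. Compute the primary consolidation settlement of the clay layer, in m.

Mid-depth of clay below the ground surface: z = 3.7 + 5.8/2 = 6.6 m.
Total vertical stress at mid-clay: σ_v = 18.6×3.7 + 17.2×2.9 = 118.7 kPa.
Pore pressure: u = 9.81×(6.6 − 3) = 35.316 kPa.
Initial effective stress: σ'_0 = σ_v − u = 118.7 − 35.316 = 83.384 kPa.
Stress increase at mid-clay by the 2:1 spreading method:
Δσ = qBL/((B+z)(L+z)) = 289×2.3×4.6/((2.3+6.6)(4.6+6.6)) = 30.674 kPa
Final effective stress: σ'_f = σ'_0 + Δσ = 83.384 + 30.674 = 114.06 kPa.
Normally consolidated clay, so the full stress increment lies on the virgin compression line:
S_c = C_c·H/(1+e₀)·log₁₀(σ'_f/σ'_0) = 0.29×5.8/(1+0.65)×log₁₀(114.06/83.384)
    = 1.0194 × 0.13605 = 0.1387 m

S_c ≈ 0.139 m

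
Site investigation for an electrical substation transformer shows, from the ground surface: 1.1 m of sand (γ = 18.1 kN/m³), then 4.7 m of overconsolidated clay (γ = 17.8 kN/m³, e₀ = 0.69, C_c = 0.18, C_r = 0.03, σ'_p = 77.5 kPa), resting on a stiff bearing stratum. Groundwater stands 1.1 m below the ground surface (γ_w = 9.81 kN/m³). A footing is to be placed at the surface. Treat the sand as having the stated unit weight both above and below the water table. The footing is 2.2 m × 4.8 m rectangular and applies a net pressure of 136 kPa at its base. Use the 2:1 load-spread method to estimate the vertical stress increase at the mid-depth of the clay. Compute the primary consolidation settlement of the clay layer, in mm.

Mid-depth of clay below the ground surface: z = 1.1 + 4.7/2 = 3.45 m.
Total vertical stress at mid-clay: σ_v = 18.1×1.1 + 17.8×2.35 = 61.74 kPa.
Pore pressure: u = 9.81×(3.45 − 1.1) = 23.054 kPa.
Initial effective stress: σ'_0 = σ_v − u = 61.74 − 23.054 = 38.686 kPa.
Stress increase at mid-clay by the 2:1 spreading method:
Δσ = qBL/((B+z)(L+z)) = 136×2.2×4.8/((2.2+3.45)(4.8+3.45)) = 30.811 kPa
Final effective stress: σ'_f = 38.686 + 30.811 = 69.497 kPa.
σ'_f = 69.497 ≤ σ'_p = 77.5 kPa, so the clay remains overconsolidated and only the recompression index applies:
S_c = C_r·H/(1+e₀)·log₁₀(σ'_f/σ'_0) = 0.03×4.7/1.69×log₁₀(69.497/38.686)
    = 0.083433 × 0.25441 = 0.02123 m

S_c ≈ 21.2 mm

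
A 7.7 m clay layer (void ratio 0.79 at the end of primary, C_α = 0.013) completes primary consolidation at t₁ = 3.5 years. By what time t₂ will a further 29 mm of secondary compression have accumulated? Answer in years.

S_s = C_α·H/(1+e_p)·log₁₀(t₂/t₁) ⇒ log₁₀(t₂/t₁) = S_s·(1+e_p)/(C_α·H).
log₁₀(t₂/t₁) = 0.029 × (1+0.79) / (0.013×7.7) = 0.5186
t₂ = t₁ × 10^0.5186 = 3.5 × 3.301 = 11.55 years

t₂ ≈ 11.6 years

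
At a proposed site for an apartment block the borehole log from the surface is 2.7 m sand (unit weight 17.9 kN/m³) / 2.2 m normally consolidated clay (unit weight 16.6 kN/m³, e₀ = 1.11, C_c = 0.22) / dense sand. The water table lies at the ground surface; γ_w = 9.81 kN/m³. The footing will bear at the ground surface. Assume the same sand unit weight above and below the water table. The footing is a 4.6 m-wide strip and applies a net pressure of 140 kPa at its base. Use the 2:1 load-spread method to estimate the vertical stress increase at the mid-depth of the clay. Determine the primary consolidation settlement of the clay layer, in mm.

Mid-depth of clay below the ground surface: z = 2.7 + 2.2/2 = 3.8 m.
Total vertical stress at mid-clay: σ_v = 17.9×2.7 + 16.6×1.1 = 66.59 kPa.
Pore pressure: u = 9.81×(3.8 − 0) = 37.278 kPa.
Initial effective stress: σ'_0 = σ_v − u = 66.59 − 37.278 = 29.312 kPa.
Stress increase at mid-clay by the 2:1 spreading method:
Δσ = qB/(B+z) = 140×4.6/(4.6+3.8) = 76.667 kPa
Final effective stress: σ'_f = σ'_0 + Δσ = 29.312 + 76.667 = 105.98 kPa.
Normally consolidated clay, so the full stress increment lies on the virgin compression line:
S_c = C_c·H/(1+e₀)·log₁₀(σ'_f/σ'_0) = 0.22×2.2/(1+1.11)×log₁₀(105.98/29.312)
    = 0.22938 × 0.55818 = 0.128 m

S_c ≈ 128 mm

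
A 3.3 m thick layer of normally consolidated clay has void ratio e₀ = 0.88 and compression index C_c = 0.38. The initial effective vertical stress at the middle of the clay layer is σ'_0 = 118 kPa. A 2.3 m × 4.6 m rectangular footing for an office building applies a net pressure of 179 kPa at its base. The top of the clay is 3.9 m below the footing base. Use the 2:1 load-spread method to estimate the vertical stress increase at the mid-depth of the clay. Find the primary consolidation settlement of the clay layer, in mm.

S_c ≈ 53.2 mm

Mid-depth of clay below the footing base: z = 3.9 + 3.3/2 = 5.55 m.
Stress increase at mid-clay by the 2:1 spreading method:
Δσ = qBL/((B+z)(L+z)) = 179×2.3×4.6/((2.3+5.55)(4.6+5.55)) = 23.769 kPa
Final effective stress: σ'_f = σ'_0 + Δσ = 118 + 23.769 = 141.77 kPa.
Normally consolidated clay, so the full stress increment lies on the virgin compression line:
S_c = C_c·H/(1+e₀)·log₁₀(σ'_f/σ'_0) = 0.38×3.3/(1+0.88)×log₁₀(141.77/118)
    = 0.66702 × 0.079702 = 0.05316 m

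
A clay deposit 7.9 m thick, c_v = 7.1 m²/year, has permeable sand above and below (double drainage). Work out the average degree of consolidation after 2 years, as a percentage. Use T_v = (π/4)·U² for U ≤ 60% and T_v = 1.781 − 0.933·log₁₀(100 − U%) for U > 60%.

U ≈ 91.4 %

Drainage path length: H_d = H/2 = 3.95 m (double drainage).
T_v = c_v·t/H_d² = 7.1×2/3.95² = 0.91011.
T_v = 0.91011 corresponds to the U > 60% branch:
U = 1 − 10^((1.781 − T_v)/0.933)/100 = 0.9142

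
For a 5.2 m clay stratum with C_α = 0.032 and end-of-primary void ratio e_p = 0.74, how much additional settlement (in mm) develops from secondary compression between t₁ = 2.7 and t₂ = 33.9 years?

Secondary compression: S_s = C_α·H/(1+e_p)·log₁₀(t₂/t₁)
S_s = 0.032×5.2/(1+0.74)×log₁₀(33.9/2.7)
    = 0.09563 × 1.099 = 0.1051 m

S_s ≈ 105 mm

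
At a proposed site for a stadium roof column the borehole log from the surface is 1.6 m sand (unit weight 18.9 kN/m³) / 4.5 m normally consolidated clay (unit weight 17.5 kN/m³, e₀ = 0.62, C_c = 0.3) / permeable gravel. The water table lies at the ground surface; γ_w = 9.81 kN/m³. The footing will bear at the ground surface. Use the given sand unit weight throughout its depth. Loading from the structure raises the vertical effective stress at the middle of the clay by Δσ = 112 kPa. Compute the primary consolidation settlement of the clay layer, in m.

Mid-depth of clay below the ground surface: z = 1.6 + 4.5/2 = 3.85 m.
Total vertical stress at mid-clay: σ_v = 18.9×1.6 + 17.5×2.25 = 69.615 kPa.
Pore pressure: u = 9.81×(3.85 − 0) = 37.769 kPa.
Initial effective stress: σ'_0 = σ_v − u = 69.615 − 37.769 = 31.846 kPa.
Final effective stress: σ'_f = σ'_0 + Δσ = 31.846 + 112 = 143.85 kPa.
Normally consolidated clay, so the full stress increment lies on the virgin compression line:
S_c = C_c·H/(1+e₀)·log₁₀(σ'_f/σ'_0) = 0.3×4.5/(1+0.62)×log₁₀(143.85/31.846)
    = 0.83333 × 0.65485 = 0.5457 m

S_c ≈ 0.546 m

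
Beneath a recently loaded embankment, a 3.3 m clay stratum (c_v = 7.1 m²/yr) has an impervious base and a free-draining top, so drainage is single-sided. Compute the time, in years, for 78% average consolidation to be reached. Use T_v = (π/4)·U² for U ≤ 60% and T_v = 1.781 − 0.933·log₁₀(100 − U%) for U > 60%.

t ≈ 0.811 years

Drainage path length: H_d = H = 3.3 m (single drainage).
U > 60%: T_v = 1.781 − 0.933·log₁₀(100 − 78) = 0.52852.
t = T_v·H_d²/c_v = 0.52852×3.3²/7.1 = 0.8106 years.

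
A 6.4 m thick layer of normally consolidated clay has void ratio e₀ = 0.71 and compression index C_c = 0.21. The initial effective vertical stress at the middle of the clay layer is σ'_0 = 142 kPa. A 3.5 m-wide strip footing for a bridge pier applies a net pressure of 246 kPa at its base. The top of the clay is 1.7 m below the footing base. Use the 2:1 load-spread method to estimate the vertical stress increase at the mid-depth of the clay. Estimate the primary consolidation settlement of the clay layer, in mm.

Mid-depth of clay below the footing base: z = 1.7 + 6.4/2 = 4.9 m.
Stress increase at mid-clay by the 2:1 spreading method:
Δσ = qB/(B+z) = 246×3.5/(3.5+4.9) = 102.5 kPa
Final effective stress: σ'_f = σ'_0 + Δσ = 142 + 102.5 = 244.5 kPa.
Normally consolidated clay, so the full stress increment lies on the virgin compression line:
S_c = C_c·H/(1+e₀)·log₁₀(σ'_f/σ'_0) = 0.21×6.4/(1+0.71)×log₁₀(244.5/142)
    = 0.78596 × 0.23599 = 0.1855 m

S_c ≈ 185 mm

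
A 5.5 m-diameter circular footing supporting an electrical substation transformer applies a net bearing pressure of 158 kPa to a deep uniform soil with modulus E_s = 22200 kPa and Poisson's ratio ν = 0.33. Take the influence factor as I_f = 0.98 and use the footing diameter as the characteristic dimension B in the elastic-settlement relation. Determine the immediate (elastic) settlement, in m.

S_e ≈ 0.0342 m

Immediate (elastic) settlement: S_e = q·B·(1−ν²)/E_s · I_f.
S_e = 158 × 5.5 × (1 − 0.33²) / 22200 × 0.98
    = 158 × 5.5 × 0.8911 / 22200 × 0.98
    = 0.03418 m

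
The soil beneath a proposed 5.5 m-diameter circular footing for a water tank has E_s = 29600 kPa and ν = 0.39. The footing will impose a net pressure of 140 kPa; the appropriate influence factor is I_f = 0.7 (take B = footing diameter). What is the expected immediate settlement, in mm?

S_e ≈ 15.4 mm

Immediate (elastic) settlement: S_e = q·B·(1−ν²)/E_s · I_f.
S_e = 140 × 5.5 × (1 − 0.39²) / 29600 × 0.7
    = 140 × 5.5 × 0.8479 / 29600 × 0.7
    = 0.01544 m = 15.44 mm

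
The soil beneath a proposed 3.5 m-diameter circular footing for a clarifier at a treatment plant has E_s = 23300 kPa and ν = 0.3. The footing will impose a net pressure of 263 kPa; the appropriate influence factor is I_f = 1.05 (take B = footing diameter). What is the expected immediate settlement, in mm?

S_e ≈ 37.7 mm

Immediate (elastic) settlement: S_e = q·B·(1−ν²)/E_s · I_f.
S_e = 263 × 3.5 × (1 − 0.3²) / 23300 × 1.05
    = 263 × 3.5 × 0.91 / 23300 × 1.05
    = 0.03775 m = 37.75 mm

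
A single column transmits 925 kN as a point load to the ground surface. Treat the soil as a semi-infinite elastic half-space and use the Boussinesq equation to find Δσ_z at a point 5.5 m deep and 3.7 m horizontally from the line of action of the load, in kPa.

Δσ_z ≈ 5.74 kPa

Boussinesq vertical stress below a point load on an elastic half-space:
Δσ_z = 3P/(2πz²) · [1 + (r/z)²]^(−5/2)
r/z = 3.7/5.5 = 0.67273; [1+(r/z)²]^(−5/2) = 0.39325.
Δσ_z = 3×925/(2π×5.5²) × 0.39325 = 14.6 × 0.39325 = 5.741 kPa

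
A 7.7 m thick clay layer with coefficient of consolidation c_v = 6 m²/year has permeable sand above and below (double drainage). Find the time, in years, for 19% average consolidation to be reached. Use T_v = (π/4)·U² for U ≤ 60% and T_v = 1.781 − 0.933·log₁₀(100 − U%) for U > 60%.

t ≈ 0.07 years

Drainage path length: H_d = H/2 = 3.85 m (double drainage).
U ≤ 60%: T_v = (π/4)·U² = (π/4)×0.19² = 0.028353.
t = T_v·H_d²/c_v = 0.028353×3.85²/6 = 0.07004 years.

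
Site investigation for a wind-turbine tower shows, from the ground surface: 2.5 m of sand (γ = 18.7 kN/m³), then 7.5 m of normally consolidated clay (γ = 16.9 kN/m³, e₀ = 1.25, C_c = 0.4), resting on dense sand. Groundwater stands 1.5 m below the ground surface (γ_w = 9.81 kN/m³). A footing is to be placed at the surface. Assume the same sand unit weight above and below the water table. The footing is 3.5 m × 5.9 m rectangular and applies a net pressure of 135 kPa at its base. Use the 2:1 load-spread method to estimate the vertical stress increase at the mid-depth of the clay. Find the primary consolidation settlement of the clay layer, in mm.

S_c ≈ 182 mm

Mid-depth of clay below the ground surface: z = 2.5 + 7.5/2 = 6.25 m.
Total vertical stress at mid-clay: σ_v = 18.7×2.5 + 16.9×3.75 = 110.12 kPa.
Pore pressure: u = 9.81×(6.25 − 1.5) = 46.598 kPa.
Initial effective stress: σ'_0 = σ_v − u = 110.12 − 46.598 = 63.522 kPa.
Stress increase at mid-clay by the 2:1 spreading method:
Δσ = qBL/((B+z)(L+z)) = 135×3.5×5.9/((3.5+6.25)(5.9+6.25)) = 23.533 kPa
Final effective stress: σ'_f = σ'_0 + Δσ = 63.522 + 23.533 = 87.055 kPa.
Normally consolidated clay, so the full stress increment lies on the virgin compression line:
S_c = C_c·H/(1+e₀)·log₁₀(σ'_f/σ'_0) = 0.4×7.5/(1+1.25)×log₁₀(87.055/63.522)
    = 1.3333 × 0.13687 = 0.1825 m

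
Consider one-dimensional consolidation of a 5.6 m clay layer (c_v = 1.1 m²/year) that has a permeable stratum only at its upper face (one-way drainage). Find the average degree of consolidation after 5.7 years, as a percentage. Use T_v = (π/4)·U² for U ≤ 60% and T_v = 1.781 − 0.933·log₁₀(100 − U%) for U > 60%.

U ≈ 50.5 %

Drainage path length: H_d = H = 5.6 m (single drainage).
T_v = c_v·t/H_d² = 1.1×5.7/5.6² = 0.19994.
T_v = 0.19994 corresponds to the U ≤ 60% branch:
U = √(4T_v/π) = 0.5046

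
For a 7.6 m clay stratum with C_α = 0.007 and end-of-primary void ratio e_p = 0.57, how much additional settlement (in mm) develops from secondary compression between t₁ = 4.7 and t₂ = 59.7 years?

Secondary compression: S_s = C_α·H/(1+e_p)·log₁₀(t₂/t₁)
S_s = 0.007×7.6/(1+0.57)×log₁₀(59.7/4.7)
    = 0.03389 × 1.104 = 0.03741 m

S_s ≈ 37.4 mm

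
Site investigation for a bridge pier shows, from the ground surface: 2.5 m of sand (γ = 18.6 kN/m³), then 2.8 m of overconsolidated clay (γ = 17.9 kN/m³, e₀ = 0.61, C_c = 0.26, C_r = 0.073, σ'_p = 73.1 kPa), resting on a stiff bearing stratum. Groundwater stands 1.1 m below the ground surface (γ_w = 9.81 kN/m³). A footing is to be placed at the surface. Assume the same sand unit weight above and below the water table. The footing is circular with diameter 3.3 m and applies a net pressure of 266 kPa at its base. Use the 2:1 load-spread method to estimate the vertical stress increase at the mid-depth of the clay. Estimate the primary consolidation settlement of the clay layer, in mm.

S_c ≈ 89.3 mm

Mid-depth of clay below the ground surface: z = 2.5 + 2.8/2 = 3.9 m.
Total vertical stress at mid-clay: σ_v = 18.6×2.5 + 17.9×1.4 = 71.56 kPa.
Pore pressure: u = 9.81×(3.9 − 1.1) = 27.468 kPa.
Initial effective stress: σ'_0 = σ_v − u = 71.56 − 27.468 = 44.092 kPa.
Stress increase at mid-clay by the 2:1 spreading method:
Δσ ≈ qD²/(D+z)² = 266×3.3²/(3.3+3.9)² = 55.878 kPa
Final effective stress: σ'_f = 44.092 + 55.878 = 99.97 kPa.
σ'_f = 99.97 > σ'_p = 73.1 kPa, so the stress path crosses the preconsolidation pressure — recompression up to σ'_p, then virgin compression beyond:
S_c = H/(1+e₀)·[C_r·log₁₀(σ'_p/σ'_0) + C_c·log₁₀(σ'_f/σ'_p)]
    = 2.8/1.61 × [0.073×log₁₀(73.1/44.092) + 0.26×log₁₀(99.97/73.1)]
    = 1.7391 × [0.016028 + 0.035348] = 0.08935 m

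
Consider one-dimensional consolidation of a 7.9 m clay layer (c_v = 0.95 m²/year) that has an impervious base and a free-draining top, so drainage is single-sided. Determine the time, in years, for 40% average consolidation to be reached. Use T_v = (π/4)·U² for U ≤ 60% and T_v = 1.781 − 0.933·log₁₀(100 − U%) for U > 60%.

t ≈ 8.26 years

Drainage path length: H_d = H = 7.9 m (single drainage).
U ≤ 60%: T_v = (π/4)·U² = (π/4)×0.4² = 0.12566.
t = T_v·H_d²/c_v = 0.12566×7.9²/0.95 = 8.255 years.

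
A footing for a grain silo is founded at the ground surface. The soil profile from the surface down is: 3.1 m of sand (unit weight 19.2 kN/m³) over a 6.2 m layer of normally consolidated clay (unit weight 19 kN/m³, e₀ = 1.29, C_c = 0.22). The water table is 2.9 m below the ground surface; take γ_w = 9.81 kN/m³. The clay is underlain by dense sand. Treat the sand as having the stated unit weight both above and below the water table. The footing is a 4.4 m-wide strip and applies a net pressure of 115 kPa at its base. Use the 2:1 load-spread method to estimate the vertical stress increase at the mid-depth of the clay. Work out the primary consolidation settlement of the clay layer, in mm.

Mid-depth of clay below the ground surface: z = 3.1 + 6.2/2 = 6.2 m.
Total vertical stress at mid-clay: σ_v = 19.2×3.1 + 19×3.1 = 118.42 kPa.
Pore pressure: u = 9.81×(6.2 − 2.9) = 32.373 kPa.
Initial effective stress: σ'_0 = σ_v − u = 118.42 − 32.373 = 86.047 kPa.
Stress increase at mid-clay by the 2:1 spreading method:
Δσ = qB/(B+z) = 115×4.4/(4.4+6.2) = 47.736 kPa
Final effective stress: σ'_f = σ'_0 + Δσ = 86.047 + 47.736 = 133.78 kPa.
Normally consolidated clay, so the full stress increment lies on the virgin compression line:
S_c = C_c·H/(1+e₀)·log₁₀(σ'_f/σ'_0) = 0.22×6.2/(1+1.29)×log₁₀(133.78/86.047)
    = 0.59563 × 0.19166 = 0.1142 m

S_c ≈ 114 mm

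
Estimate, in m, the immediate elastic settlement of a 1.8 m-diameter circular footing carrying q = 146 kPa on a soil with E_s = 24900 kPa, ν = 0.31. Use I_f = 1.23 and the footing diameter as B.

S_e ≈ 0.0117 m

Immediate (elastic) settlement: S_e = q·B·(1−ν²)/E_s · I_f.
S_e = 146 × 1.8 × (1 − 0.31²) / 24900 × 1.23
    = 146 × 1.8 × 0.9039 / 24900 × 1.23
    = 0.01173 m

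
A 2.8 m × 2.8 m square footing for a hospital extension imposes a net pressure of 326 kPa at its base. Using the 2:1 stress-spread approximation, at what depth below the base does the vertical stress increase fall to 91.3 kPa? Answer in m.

2:1 spreading — at depth z the loaded area has grown by z in each plan dimension:
qB²/(B+z)² = Δσ_z ⇒ z = B(√(q/Δσ_z) − 1) = 2.8×(√(326/91.3) − 1) = 2.491 m

z ≈ 2.49 m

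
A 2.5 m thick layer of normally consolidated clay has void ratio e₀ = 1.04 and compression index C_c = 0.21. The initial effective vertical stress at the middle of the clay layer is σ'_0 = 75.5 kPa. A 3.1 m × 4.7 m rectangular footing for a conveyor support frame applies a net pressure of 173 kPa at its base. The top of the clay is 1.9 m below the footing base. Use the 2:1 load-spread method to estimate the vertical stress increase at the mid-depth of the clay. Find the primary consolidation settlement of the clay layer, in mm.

Mid-depth of clay below the footing base: z = 1.9 + 2.5/2 = 3.15 m.
Stress increase at mid-clay by the 2:1 spreading method:
Δσ = qBL/((B+z)(L+z)) = 173×3.1×4.7/((3.1+3.15)(4.7+3.15)) = 51.375 kPa
Final effective stress: σ'_f = σ'_0 + Δσ = 75.5 + 51.375 = 126.88 kPa.
Normally consolidated clay, so the full stress increment lies on the virgin compression line:
S_c = C_c·H/(1+e₀)·log₁₀(σ'_f/σ'_0) = 0.21×2.5/(1+1.04)×log₁₀(126.88/75.5)
    = 0.25735 × 0.22545 = 0.05802 m

S_c ≈ 58 mm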